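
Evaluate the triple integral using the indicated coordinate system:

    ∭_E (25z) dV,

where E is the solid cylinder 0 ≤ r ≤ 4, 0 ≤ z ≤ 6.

In cylindrical coordinates, x = r cos(θ), y = r sin(θ), z = z, and dV = r dr dθ dz.

The integrand becomes 25z, so

    ∭_E (25z) dV = ∫_{0}^{2π} ∫_{0}^{4} ∫_{0}^{6} (25z) · r dz dr dθ.

Inner (z): 450r.
Middle (r from 0 to 4): 3600.
Outer (θ): 7200π.

Therefore the triple integral equals 7200π.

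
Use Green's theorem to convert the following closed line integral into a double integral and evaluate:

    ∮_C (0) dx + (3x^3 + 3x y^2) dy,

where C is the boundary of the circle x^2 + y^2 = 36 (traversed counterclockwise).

Green's theorem converts the closed line integral into a double integral over the enclosed region D:

    ∮_C P dx + Q dy = ∬_D (∂Q/∂x - ∂P/∂y) dA.

Here P = 0, Q = 3x^3 + 3x y^2, so

    ∂Q/∂x = 9x^2 + 3y^2,    ∂P/∂y = 0,
    ∂Q/∂x - ∂P/∂y = 9x^2 + 3y^2.

D is the region x^2 + y^2 ≤ 36. Evaluating the double integral:

In polar coordinates (x = r cos θ, y = r sin θ, dA = r dr dθ) the integrand becomes 3r^2(cos(2θ) + 2), so

    ∬_D (9x^2 + 3y^2) dA = ∫_0^{2π} ∫_0^{6} (3r^2(cos(2θ) + 2)) · r dr dθ.

Inner (r from 0 to 6): 972cos(2θ) + 1944.
Outer (θ from 0 to 2π): 3888π.

Therefore ∮_C P dx + Q dy = 3888π.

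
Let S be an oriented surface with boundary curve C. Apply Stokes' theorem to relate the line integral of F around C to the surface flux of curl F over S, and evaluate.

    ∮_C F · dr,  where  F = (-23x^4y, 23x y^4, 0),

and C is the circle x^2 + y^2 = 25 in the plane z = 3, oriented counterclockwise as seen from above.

Let S be the flat disk x^2 + y^2 ≤ 25 in the plane z = 3, with upward unit normal n̂ = ẑ. By Stokes' theorem,

    ∮_C F · dr = ∬_S (∇ × F) · n̂ dS = ∬_D (curl F)_z dA,

where D is the disk x^2 + y^2 ≤ 25.

Compute the curl of F = (-23x^4y, 23x y^4, 0):
    (∇ × F)_x = ∂F_z/∂y - ∂F_y/∂z = 0,
    (∇ × F)_y = ∂F_x/∂z - ∂F_z/∂x = 0,
    (∇ × F)_z = ∂F_y/∂x - ∂F_x/∂y = 23x^4 + 23y^4.

On z = 3, (curl F)_z = 23x^4 + 23y^4.

Convert to polar (x = r cos θ, y = r sin θ, dA = r dr dθ); the integrand becomes 23r^4(sin(θ)^4 + cos(θ)^4), so

    ∬_D (curl F)_z dA = ∫_0^{2π} ∫_0^{5} (23r^4(sin(θ)^4 + cos(θ)^4)) · r dr dθ.

Inner (r from 0 to 5): 359375sin(θ)^4/6 + 359375cos(θ)^4/6.
Outer (θ from 0 to 2π): 359375π/4.

Therefore ∮_C F · dr = 359375π/4.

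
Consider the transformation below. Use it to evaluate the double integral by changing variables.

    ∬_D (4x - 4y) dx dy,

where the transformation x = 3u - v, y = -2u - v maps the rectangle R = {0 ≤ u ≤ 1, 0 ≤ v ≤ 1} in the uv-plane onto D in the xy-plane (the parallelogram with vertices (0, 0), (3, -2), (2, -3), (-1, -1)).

Compute the Jacobian determinant of (x, y) with respect to (u, v):

    ∂(x,y)/∂(u,v) = | 3  -1 | = (3)(-1) - (-1)(-2) = -5.
                   | -2  -1 |

Its absolute value is |J| = 5 (the area scaling factor).

Substituting x = 3u - v, y = -2u - v into the integrand,

    4x - 4y → 20u,

so the integral becomes

    ∬_R (20u) · |J| du dv = ∫_0^1 ∫_0^1 (100u) dv du.

Inner (v): 100u.
Outer (u): 50.

Therefore ∬_D (4x - 4y) dx dy = 50.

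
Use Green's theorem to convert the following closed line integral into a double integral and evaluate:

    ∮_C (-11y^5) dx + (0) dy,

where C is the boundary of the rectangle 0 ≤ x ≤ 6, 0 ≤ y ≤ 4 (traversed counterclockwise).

Green's theorem converts the closed line integral into a double integral over the enclosed region D:

    ∮_C P dx + Q dy = ∬_D (∂Q/∂x - ∂P/∂y) dA.

Here P = -11y^5, Q = 0, so

    ∂Q/∂x = 0,    ∂P/∂y = -55y^4,
    ∂Q/∂x - ∂P/∂y = 55y^4.

D is the region 0 ≤ x ≤ 6, 0 ≤ y ≤ 4. Evaluating the double integral:

    ∬_D (55y^4) dA = ∫_0^{6} ∫_0^{4} (55y^4) dy dx.

Inner (y from 0 to 4): 11264.
Outer (x from 0 to 6): 67584.

Therefore ∮_C P dx + Q dy = 67584.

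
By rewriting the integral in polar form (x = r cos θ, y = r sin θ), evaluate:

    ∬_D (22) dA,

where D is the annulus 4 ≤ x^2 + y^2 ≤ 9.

The region D is 2 ≤ r ≤ 3, 0 ≤ θ ≤ 2π in polar coordinates, where x = r cos(θ), y = r sin(θ), and dA = r dr dθ.

Under the substitution, the integrand becomes 22, so

    ∬_D (22) dA = ∫_{0}^{2π} ∫_{2}^{3} (22) · r dr dθ.

Inner integral (in r): ∫_{2}^{3} (22) · r dr = 55.

Outer integral (in θ): ∫_{0}^{2π} (55) dθ = 110π.

Therefore ∬_D (22) dA = 110π.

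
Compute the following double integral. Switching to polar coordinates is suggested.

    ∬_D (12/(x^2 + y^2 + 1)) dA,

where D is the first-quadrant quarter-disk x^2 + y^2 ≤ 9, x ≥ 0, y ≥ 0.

The region D is 0 ≤ r ≤ 3, 0 ≤ θ ≤ π/2 in polar coordinates, where x = r cos(θ), y = r sin(θ), and dA = r dr dθ.

Under the substitution, the integrand becomes 12/(r^2 + 1), so

    ∬_D (12/(x^2 + y^2 + 1)) dA = ∫_{0}^{π/2} ∫_{0}^{3} (12/(r^2 + 1)) · r dr dθ.

Inner integral (in r): ∫_{0}^{3} (12/(r^2 + 1)) · r dr = log(1000000).

Outer integral (in θ): ∫_{0}^{π/2} (log(1000000)) dθ = 3π log(10).

Therefore ∬_D (12/(x^2 + y^2 + 1)) dA = 3π log(10).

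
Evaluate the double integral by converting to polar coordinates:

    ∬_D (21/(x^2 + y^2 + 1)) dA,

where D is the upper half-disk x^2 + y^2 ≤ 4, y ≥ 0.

The region D is 0 ≤ r ≤ 2, 0 ≤ θ ≤ π in polar coordinates, where x = r cos(θ), y = r sin(θ), and dA = r dr dθ.

Under the substitution, the integrand becomes 21/(r^2 + 1), so

    ∬_D (21/(x^2 + y^2 + 1)) dA = ∫_{0}^{π} ∫_{0}^{2} (21/(r^2 + 1)) · r dr dθ.

Inner integral (in r): ∫_{0}^{2} (21/(r^2 + 1)) · r dr = 21log(5)/2.

Outer integral (in θ): ∫_{0}^{π} (21log(5)/2) dθ = 21π log(5)/2.

Therefore ∬_D (21/(x^2 + y^2 + 1)) dA = 21π log(5)/2.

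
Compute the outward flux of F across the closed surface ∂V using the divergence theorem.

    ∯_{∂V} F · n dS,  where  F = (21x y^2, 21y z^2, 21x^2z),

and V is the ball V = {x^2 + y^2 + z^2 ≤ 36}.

By the divergence theorem,

    ∯_{∂V} F · n dS = ∭_V (∇ · F) dV.

Compute the divergence:
    ∇ · F = ∂F_x/∂x + ∂F_y/∂y + ∂F_z/∂z = 21y^2 + 21z^2 + 21x^2 = 21x^2 + 21y^2 + 21z^2.

In spherical coordinates, x = ρ sin(φ) cos(θ), y = ρ sin(φ) sin(θ), z = ρ cos(φ), dV = ρ^2 sin(φ) dρ dφ dθ, with 0 ≤ ρ ≤ 6, 0 ≤ φ ≤ π, 0 ≤ θ ≤ 2π.

The integrand, after substitution and multiplying by the volume element, becomes (21ρ^2) · ρ^2 sin(φ), so

    ∭_V (∇·F) dV = ∫_0^{2π} ∫_0^{π} ∫_0^{6} (21ρ^2) · ρ^2 sin(φ) dρ dφ dθ.

Inner (ρ from 0 to 6): 163296sin(φ)/5.
Middle (φ from 0 to π): 326592/5.
Outer (θ from 0 to 2π): 653184π/5.

Therefore ∯_{∂V} F · n dS = 653184π/5.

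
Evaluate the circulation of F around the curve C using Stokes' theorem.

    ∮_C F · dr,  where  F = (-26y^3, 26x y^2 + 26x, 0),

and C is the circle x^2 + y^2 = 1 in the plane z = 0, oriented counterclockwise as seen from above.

Let S be the flat disk x^2 + y^2 ≤ 1 in the plane z = 0, with upward unit normal n̂ = ẑ. By Stokes' theorem,

    ∮_C F · dr = ∬_S (∇ × F) · n̂ dS = ∬_D (curl F)_z dA,

where D is the disk x^2 + y^2 ≤ 1.

Compute the curl of F = (-26y^3, 26x y^2 + 26x, 0):
    (∇ × F)_x = ∂F_z/∂y - ∂F_y/∂z = 0,
    (∇ × F)_y = ∂F_x/∂z - ∂F_z/∂x = 0,
    (∇ × F)_z = ∂F_y/∂x - ∂F_x/∂y = 104y^2 + 26.

On z = 0, (curl F)_z = 104y^2 + 26.

Convert to polar (x = r cos θ, y = r sin θ, dA = r dr dθ); the integrand becomes 104r^2sin(θ)^2 + 26, so

    ∬_D (curl F)_z dA = ∫_0^{2π} ∫_0^{1} (104r^2sin(θ)^2 + 26) · r dr dθ.

Inner (r from 0 to 1): 26 - 13cos(2θ).
Outer (θ from 0 to 2π): 52π.

Therefore ∮_C F · dr = 52π.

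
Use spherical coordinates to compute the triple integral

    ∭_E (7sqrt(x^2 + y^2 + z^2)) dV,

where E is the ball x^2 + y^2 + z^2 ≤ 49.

In spherical coordinates, x = ρ sin(φ) cos(θ), y = ρ sin(φ) sin(θ), z = ρ cos(φ), and dV = ρ^2 sin(φ) dρ dφ dθ.

The integrand becomes 7ρ, so

    ∭_E (7sqrt(x^2 + y^2 + z^2)) dV = ∫_{0}^{2π} ∫_{0}^{π} ∫_{0}^{7} (7ρ) · ρ^2 sin(φ) dρ dφ dθ.

Inner (ρ): 16807sin(φ)/4.
Middle (φ): 16807/2.
Outer (θ): 16807π.

Therefore the triple integral equals 16807π.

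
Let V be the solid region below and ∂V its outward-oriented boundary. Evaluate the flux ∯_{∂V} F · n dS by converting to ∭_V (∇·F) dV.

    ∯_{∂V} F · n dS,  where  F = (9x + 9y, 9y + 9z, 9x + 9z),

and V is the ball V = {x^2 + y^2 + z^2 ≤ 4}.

By the divergence theorem,

    ∯_{∂V} F · n dS = ∭_V (∇ · F) dV.

Compute the divergence:
    ∇ · F = ∂F_x/∂x + ∂F_y/∂y + ∂F_z/∂z = 9 + 9 + 9 = 27.

In spherical coordinates, x = ρ sin(φ) cos(θ), y = ρ sin(φ) sin(θ), z = ρ cos(φ), dV = ρ^2 sin(φ) dρ dφ dθ, with 0 ≤ ρ ≤ 2, 0 ≤ φ ≤ π, 0 ≤ θ ≤ 2π.

The integrand, after substitution and multiplying by the volume element, becomes (27) · ρ^2 sin(φ), so

    ∭_V (∇·F) dV = ∫_0^{2π} ∫_0^{π} ∫_0^{2} (27) · ρ^2 sin(φ) dρ dφ dθ.

Inner (ρ from 0 to 2): 72sin(φ).
Middle (φ from 0 to π): 144.
Outer (θ from 0 to 2π): 288π.

Therefore ∯_{∂V} F · n dS = 288π.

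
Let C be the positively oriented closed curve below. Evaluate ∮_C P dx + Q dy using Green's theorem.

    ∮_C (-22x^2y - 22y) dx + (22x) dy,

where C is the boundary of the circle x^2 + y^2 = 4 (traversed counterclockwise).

Green's theorem converts the closed line integral into a double integral over the enclosed region D:

    ∮_C P dx + Q dy = ∬_D (∂Q/∂x - ∂P/∂y) dA.

Here P = -22x^2y - 22y, Q = 22x, so

    ∂Q/∂x = 22,    ∂P/∂y = -22x^2 - 22,
    ∂Q/∂x - ∂P/∂y = 22x^2 + 44.

D is the region x^2 + y^2 ≤ 4. Evaluating the double integral:

In polar coordinates (x = r cos θ, y = r sin θ, dA = r dr dθ) the integrand becomes 22r^2cos(θ)^2 + 44, so

    ∬_D (22x^2 + 44) dA = ∫_0^{2π} ∫_0^{2} (22r^2cos(θ)^2 + 44) · r dr dθ.

Inner (r from 0 to 2): 88cos(θ)^2 + 88.
Outer (θ from 0 to 2π): 264π.

Therefore ∮_C P dx + Q dy = 264π.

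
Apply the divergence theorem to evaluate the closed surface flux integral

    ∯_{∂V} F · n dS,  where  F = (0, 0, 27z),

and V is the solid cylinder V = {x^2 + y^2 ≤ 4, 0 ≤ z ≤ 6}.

By the divergence theorem,

    ∯_{∂V} F · n dS = ∭_V (∇ · F) dV.

Compute the divergence:
    ∇ · F = ∂F_x/∂x + ∂F_y/∂y + ∂F_z/∂z = 0 + 0 + 27 = 27.

In cylindrical coordinates, x = r cos(θ), y = r sin(θ), z = z, dV = r dr dθ dz, with 0 ≤ r ≤ 2, 0 ≤ θ ≤ 2π, 0 ≤ z ≤ 6.

The integrand, after substitution and multiplying by the volume element, becomes (27) · r, so

    ∭_V (∇·F) dV = ∫_0^{2π} ∫_0^{2} ∫_0^{6} (27) · r dz dr dθ.

Inner (z from 0 to 6): 162r.
Middle (r from 0 to 2): 324.
Outer (θ from 0 to 2π): 648π.

Therefore ∯_{∂V} F · n dS = 648π.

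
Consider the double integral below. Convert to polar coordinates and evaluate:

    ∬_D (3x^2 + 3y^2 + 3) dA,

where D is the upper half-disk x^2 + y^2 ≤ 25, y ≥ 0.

The region D is 0 ≤ r ≤ 5, 0 ≤ θ ≤ π in polar coordinates, where x = r cos(θ), y = r sin(θ), and dA = r dr dθ.

Under the substitution, the integrand becomes 3r^2 + 3, so

    ∬_D (3x^2 + 3y^2 + 3) dA = ∫_{0}^{π} ∫_{0}^{5} (3r^2 + 3) · r dr dθ.

Inner integral (in r): ∫_{0}^{5} (3r^2 + 3) · r dr = 2025/4.

Outer integral (in θ): ∫_{0}^{π} (2025/4) dθ = 2025π/4.

Therefore ∬_D (3x^2 + 3y^2 + 3) dA = 2025π/4.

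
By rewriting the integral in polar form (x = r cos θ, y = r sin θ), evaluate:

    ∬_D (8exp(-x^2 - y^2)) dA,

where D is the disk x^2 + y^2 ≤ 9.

The region D is 0 ≤ r ≤ 3, 0 ≤ θ ≤ 2π in polar coordinates, where x = r cos(θ), y = r sin(θ), and dA = r dr dθ.

Under the substitution, the integrand becomes 8exp(-r^2), so

    ∬_D (8exp(-x^2 - y^2)) dA = ∫_{0}^{2π} ∫_{0}^{3} (8exp(-r^2)) · r dr dθ.

Inner integral (in r): ∫_{0}^{3} (8exp(-r^2)) · r dr = 4 - 4exp(-9).

Outer integral (in θ): ∫_{0}^{2π} (4 - 4exp(-9)) dθ = -8π exp(-9) + 8π.

Therefore ∬_D (8exp(-x^2 - y^2)) dA = -8π exp(-9) + 8π.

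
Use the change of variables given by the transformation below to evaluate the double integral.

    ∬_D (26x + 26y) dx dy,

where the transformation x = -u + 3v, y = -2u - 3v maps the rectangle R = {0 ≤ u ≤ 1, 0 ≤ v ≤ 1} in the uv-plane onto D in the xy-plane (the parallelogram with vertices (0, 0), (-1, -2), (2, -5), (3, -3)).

Compute the Jacobian determinant of (x, y) with respect to (u, v):

    ∂(x,y)/∂(u,v) = | -1  3 | = (-1)(-3) - (3)(-2) = 9.
                   | -2  -3 |

Its absolute value is |J| = 9 (the area scaling factor).

Substituting x = -u + 3v, y = -2u - 3v into the integrand,

    26x + 26y → -78u,

so the integral becomes

    ∬_R (-78u) · |J| du dv = ∫_0^1 ∫_0^1 (-702u) dv du.

Inner (v): -702u.
Outer (u): -351.

Therefore ∬_D (26x + 26y) dx dy = -351.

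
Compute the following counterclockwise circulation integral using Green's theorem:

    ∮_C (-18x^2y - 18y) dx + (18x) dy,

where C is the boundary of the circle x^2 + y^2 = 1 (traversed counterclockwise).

Green's theorem converts the closed line integral into a double integral over the enclosed region D:

    ∮_C P dx + Q dy = ∬_D (∂Q/∂x - ∂P/∂y) dA.

Here P = -18x^2y - 18y, Q = 18x, so

    ∂Q/∂x = 18,    ∂P/∂y = -18x^2 - 18,
    ∂Q/∂x - ∂P/∂y = 18x^2 + 36.

D is the region x^2 + y^2 ≤ 1. Evaluating the double integral:

In polar coordinates (x = r cos θ, y = r sin θ, dA = r dr dθ) the integrand becomes 18r^2cos(θ)^2 + 36, so

    ∬_D (18x^2 + 36) dA = ∫_0^{2π} ∫_0^{1} (18r^2cos(θ)^2 + 36) · r dr dθ.

Inner (r from 0 to 1): 9cos(θ)^2/2 + 18.
Outer (θ from 0 to 2π): 81π/2.

Therefore ∮_C P dx + Q dy = 81π/2.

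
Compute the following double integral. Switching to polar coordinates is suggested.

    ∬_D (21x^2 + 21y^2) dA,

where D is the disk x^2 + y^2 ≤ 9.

The region D is 0 ≤ r ≤ 3, 0 ≤ θ ≤ 2π in polar coordinates, where x = r cos(θ), y = r sin(θ), and dA = r dr dθ.

Under the substitution, the integrand becomes 21r^2, so

    ∬_D (21x^2 + 21y^2) dA = ∫_{0}^{2π} ∫_{0}^{3} (21r^2) · r dr dθ.

Inner integral (in r): ∫_{0}^{3} (21r^2) · r dr = 1701/4.

Outer integral (in θ): ∫_{0}^{2π} (1701/4) dθ = 1701π/2.

Therefore ∬_D (21x^2 + 21y^2) dA = 1701π/2.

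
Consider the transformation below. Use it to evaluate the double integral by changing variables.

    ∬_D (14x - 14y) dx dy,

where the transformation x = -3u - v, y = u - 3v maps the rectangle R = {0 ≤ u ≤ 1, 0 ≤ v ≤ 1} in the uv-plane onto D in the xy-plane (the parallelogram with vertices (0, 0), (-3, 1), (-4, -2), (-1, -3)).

Compute the Jacobian determinant of (x, y) with respect to (u, v):

    ∂(x,y)/∂(u,v) = | -3  -1 | = (-3)(-3) - (-1)(1) = 10.
                   | 1  -3 |

Its absolute value is |J| = 10 (the area scaling factor).

Substituting x = -3u - v, y = u - 3v into the integrand,

    14x - 14y → -56u + 28v,

so the integral becomes

    ∬_R (-56u + 28v) · |J| du dv = ∫_0^1 ∫_0^1 (-560u + 280v) dv du.

Inner (v): 140 - 560u.
Outer (u): -140.

Therefore ∬_D (14x - 14y) dx dy = -140.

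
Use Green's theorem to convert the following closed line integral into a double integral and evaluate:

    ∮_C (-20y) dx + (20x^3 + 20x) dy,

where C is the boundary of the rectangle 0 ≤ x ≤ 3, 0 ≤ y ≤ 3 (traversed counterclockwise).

Green's theorem converts the closed line integral into a double integral over the enclosed region D:

    ∮_C P dx + Q dy = ∬_D (∂Q/∂x - ∂P/∂y) dA.

Here P = -20y, Q = 20x^3 + 20x, so

    ∂Q/∂x = 60x^2 + 20,    ∂P/∂y = -20,
    ∂Q/∂x - ∂P/∂y = 60x^2 + 40.

D is the region 0 ≤ x ≤ 3, 0 ≤ y ≤ 3. Evaluating the double integral:

    ∬_D (60x^2 + 40) dA = ∫_0^{3} ∫_0^{3} (60x^2 + 40) dy dx.

Inner (y from 0 to 3): 180x^2 + 120.
Outer (x from 0 to 3): 1980.

Therefore ∮_C P dx + Q dy = 1980.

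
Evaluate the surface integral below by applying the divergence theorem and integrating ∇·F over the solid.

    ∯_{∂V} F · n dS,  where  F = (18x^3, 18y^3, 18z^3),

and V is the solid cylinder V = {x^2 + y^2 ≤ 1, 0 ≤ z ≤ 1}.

By the divergence theorem,

    ∯_{∂V} F · n dS = ∭_V (∇ · F) dV.

Compute the divergence:
    ∇ · F = ∂F_x/∂x + ∂F_y/∂y + ∂F_z/∂z = 54x^2 + 54y^2 + 54z^2.

In cylindrical coordinates, x = r cos(θ), y = r sin(θ), z = z, dV = r dr dθ dz, with 0 ≤ r ≤ 1, 0 ≤ θ ≤ 2π, 0 ≤ z ≤ 1.

The integrand, after substitution and multiplying by the volume element, becomes (54r^2 + 54z^2) · r, so

    ∭_V (∇·F) dV = ∫_0^{2π} ∫_0^{1} ∫_0^{1} (54r^2 + 54z^2) · r dz dr dθ.

Inner (z from 0 to 1): 54r^3 + 18r.
Middle (r from 0 to 1): 45/2.
Outer (θ from 0 to 2π): 45π.

Therefore ∯_{∂V} F · n dS = 45π.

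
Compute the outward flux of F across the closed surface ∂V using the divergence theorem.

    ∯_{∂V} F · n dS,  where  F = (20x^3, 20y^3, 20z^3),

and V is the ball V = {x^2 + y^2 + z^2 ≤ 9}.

By the divergence theorem,

    ∯_{∂V} F · n dS = ∭_V (∇ · F) dV.

Compute the divergence:
    ∇ · F = ∂F_x/∂x + ∂F_y/∂y + ∂F_z/∂z = 60x^2 + 60y^2 + 60z^2.

In spherical coordinates, x = ρ sin(φ) cos(θ), y = ρ sin(φ) sin(θ), z = ρ cos(φ), dV = ρ^2 sin(φ) dρ dφ dθ, with 0 ≤ ρ ≤ 3, 0 ≤ φ ≤ π, 0 ≤ θ ≤ 2π.

The integrand, after substitution and multiplying by the volume element, becomes (60ρ^2) · ρ^2 sin(φ), so

    ∭_V (∇·F) dV = ∫_0^{2π} ∫_0^{π} ∫_0^{3} (60ρ^2) · ρ^2 sin(φ) dρ dφ dθ.

Inner (ρ from 0 to 3): 2916sin(φ).
Middle (φ from 0 to π): 5832.
Outer (θ from 0 to 2π): 11664π.

Therefore ∯_{∂V} F · n dS = 11664π.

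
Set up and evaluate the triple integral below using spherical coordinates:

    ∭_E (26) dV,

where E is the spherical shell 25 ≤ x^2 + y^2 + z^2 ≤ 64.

In spherical coordinates, x = ρ sin(φ) cos(θ), y = ρ sin(φ) sin(θ), z = ρ cos(φ), and dV = ρ^2 sin(φ) dρ dφ dθ.

The integrand becomes 26, so

    ∭_E (26) dV = ∫_{0}^{2π} ∫_{0}^{π} ∫_{5}^{8} (26) · ρ^2 sin(φ) dρ dφ dθ.

Inner (ρ): 3354sin(φ).
Middle (φ): 6708.
Outer (θ): 13416π.

Therefore the triple integral equals 13416π.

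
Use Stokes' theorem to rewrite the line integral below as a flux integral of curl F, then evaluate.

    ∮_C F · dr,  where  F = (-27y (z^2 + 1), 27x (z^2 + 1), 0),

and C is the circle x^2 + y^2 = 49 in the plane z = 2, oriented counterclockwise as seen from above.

Let S be the flat disk x^2 + y^2 ≤ 49 in the plane z = 2, with upward unit normal n̂ = ẑ. By Stokes' theorem,

    ∮_C F · dr = ∬_S (∇ × F) · n̂ dS = ∬_D (curl F)_z dA,

where D is the disk x^2 + y^2 ≤ 49.

Compute the curl of F = (-27y (z^2 + 1), 27x (z^2 + 1), 0):
    (∇ × F)_x = ∂F_z/∂y - ∂F_y/∂z = -54x z,
    (∇ × F)_y = ∂F_x/∂z - ∂F_z/∂x = -54y z,
    (∇ × F)_z = ∂F_y/∂x - ∂F_x/∂y = 54z^2 + 54.

On z = 2, (curl F)_z = 270.

Convert to polar (x = r cos θ, y = r sin θ, dA = r dr dθ); the integrand becomes 270, so

    ∬_D (curl F)_z dA = ∫_0^{2π} ∫_0^{7} (270) · r dr dθ.

Inner (r from 0 to 7): 6615.
Outer (θ from 0 to 2π): 13230π.

Therefore ∮_C F · dr = 13230π.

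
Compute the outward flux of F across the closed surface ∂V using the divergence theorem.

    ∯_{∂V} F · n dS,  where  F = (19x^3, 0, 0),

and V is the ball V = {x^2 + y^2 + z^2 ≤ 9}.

By the divergence theorem,

    ∯_{∂V} F · n dS = ∭_V (∇ · F) dV.

Compute the divergence:
    ∇ · F = ∂F_x/∂x + ∂F_y/∂y + ∂F_z/∂z = 57x^2 + 0 + 0 = 57x^2.

In spherical coordinates, x = ρ sin(φ) cos(θ), y = ρ sin(φ) sin(θ), z = ρ cos(φ), dV = ρ^2 sin(φ) dρ dφ dθ, with 0 ≤ ρ ≤ 3, 0 ≤ φ ≤ π, 0 ≤ θ ≤ 2π.

The integrand, after substitution and multiplying by the volume element, becomes (57ρ^2sin(φ)^2cos(θ)^2) · ρ^2 sin(φ), so

    ∭_V (∇·F) dV = ∫_0^{2π} ∫_0^{π} ∫_0^{3} (57ρ^2sin(φ)^2cos(θ)^2) · ρ^2 sin(φ) dρ dφ dθ.

Inner (ρ from 0 to 3): 13851sin(φ)^3cos(θ)^2/5.
Middle (φ from 0 to π): 18468cos(θ)^2/5.
Outer (θ from 0 to 2π): 18468π/5.

Therefore ∯_{∂V} F · n dS = 18468π/5.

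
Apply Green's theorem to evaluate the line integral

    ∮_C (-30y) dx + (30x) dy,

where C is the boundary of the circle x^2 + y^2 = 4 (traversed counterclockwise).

Green's theorem converts the closed line integral into a double integral over the enclosed region D:

    ∮_C P dx + Q dy = ∬_D (∂Q/∂x - ∂P/∂y) dA.

Here P = -30y, Q = 30x, so

    ∂Q/∂x = 30,    ∂P/∂y = -30,
    ∂Q/∂x - ∂P/∂y = 60.

D is the region x^2 + y^2 ≤ 4. Evaluating the double integral:

In polar coordinates (x = r cos θ, y = r sin θ, dA = r dr dθ) the integrand becomes 60, so

    ∬_D (60) dA = ∫_0^{2π} ∫_0^{2} (60) · r dr dθ.

Inner (r from 0 to 2): 120.
Outer (θ from 0 to 2π): 240π.

Therefore ∮_C P dx + Q dy = 240π.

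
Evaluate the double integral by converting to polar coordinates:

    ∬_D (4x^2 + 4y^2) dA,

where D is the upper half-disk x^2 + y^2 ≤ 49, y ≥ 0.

The region D is 0 ≤ r ≤ 7, 0 ≤ θ ≤ π in polar coordinates, where x = r cos(θ), y = r sin(θ), and dA = r dr dθ.

Under the substitution, the integrand becomes 4r^2, so

    ∬_D (4x^2 + 4y^2) dA = ∫_{0}^{π} ∫_{0}^{7} (4r^2) · r dr dθ.

Inner integral (in r): ∫_{0}^{7} (4r^2) · r dr = 2401.

Outer integral (in θ): ∫_{0}^{π} (2401) dθ = 2401π.

Therefore ∬_D (4x^2 + 4y^2) dA = 2401π.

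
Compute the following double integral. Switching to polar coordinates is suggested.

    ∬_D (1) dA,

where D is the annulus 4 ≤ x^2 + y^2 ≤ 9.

The region D is 2 ≤ r ≤ 3, 0 ≤ θ ≤ 2π in polar coordinates, where x = r cos(θ), y = r sin(θ), and dA = r dr dθ.

Under the substitution, the integrand becomes 1, so

    ∬_D (1) dA = ∫_{0}^{2π} ∫_{2}^{3} (1) · r dr dθ.

Inner integral (in r): ∫_{2}^{3} (1) · r dr = 5/2.

Outer integral (in θ): ∫_{0}^{2π} (5/2) dθ = 5π.

Therefore ∬_D (1) dA = 5π.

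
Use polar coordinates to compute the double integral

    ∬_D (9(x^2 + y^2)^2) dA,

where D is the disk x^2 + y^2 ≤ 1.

The region D is 0 ≤ r ≤ 1, 0 ≤ θ ≤ 2π in polar coordinates, where x = r cos(θ), y = r sin(θ), and dA = r dr dθ.

Under the substitution, the integrand becomes 9r^4, so

    ∬_D (9(x^2 + y^2)^2) dA = ∫_{0}^{2π} ∫_{0}^{1} (9r^4) · r dr dθ.

Inner integral (in r): ∫_{0}^{1} (9r^4) · r dr = 3/2.

Outer integral (in θ): ∫_{0}^{2π} (3/2) dθ = 3π.

Therefore ∬_D (9(x^2 + y^2)^2) dA = 3π.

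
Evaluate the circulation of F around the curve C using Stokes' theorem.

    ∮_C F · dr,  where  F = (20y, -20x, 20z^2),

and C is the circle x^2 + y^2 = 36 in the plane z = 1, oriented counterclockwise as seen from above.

Let S be the flat disk x^2 + y^2 ≤ 36 in the plane z = 1, with upward unit normal n̂ = ẑ. By Stokes' theorem,

    ∮_C F · dr = ∬_S (∇ × F) · n̂ dS = ∬_D (curl F)_z dA,

where D is the disk x^2 + y^2 ≤ 36.

Compute the curl of F = (20y, -20x, 20z^2):
    (∇ × F)_x = ∂F_z/∂y - ∂F_y/∂z = 0,
    (∇ × F)_y = ∂F_x/∂z - ∂F_z/∂x = 0,
    (∇ × F)_z = ∂F_y/∂x - ∂F_x/∂y = -40.

On z = 1, (curl F)_z = -40.

Convert to polar (x = r cos θ, y = r sin θ, dA = r dr dθ); the integrand becomes -40, so

    ∬_D (curl F)_z dA = ∫_0^{2π} ∫_0^{6} (-40) · r dr dθ.

Inner (r from 0 to 6): -720.
Outer (θ from 0 to 2π): -1440π.

Therefore ∮_C F · dr = -1440π.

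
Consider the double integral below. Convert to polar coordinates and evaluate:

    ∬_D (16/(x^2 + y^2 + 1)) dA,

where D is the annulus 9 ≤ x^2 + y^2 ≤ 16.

The region D is 3 ≤ r ≤ 4, 0 ≤ θ ≤ 2π in polar coordinates, where x = r cos(θ), y = r sin(θ), and dA = r dr dθ.

Under the substitution, the integrand becomes 16/(r^2 + 1), so

    ∬_D (16/(x^2 + y^2 + 1)) dA = ∫_{0}^{2π} ∫_{3}^{4} (16/(r^2 + 1)) · r dr dθ.

Inner integral (in r): ∫_{3}^{4} (16/(r^2 + 1)) · r dr = log(6975757441/100000000).

Outer integral (in θ): ∫_{0}^{2π} (log(6975757441/100000000)) dθ = log((6975757441/100000000)^(2π)).

Therefore ∬_D (16/(x^2 + y^2 + 1)) dA = log((6975757441/100000000)^(2π)).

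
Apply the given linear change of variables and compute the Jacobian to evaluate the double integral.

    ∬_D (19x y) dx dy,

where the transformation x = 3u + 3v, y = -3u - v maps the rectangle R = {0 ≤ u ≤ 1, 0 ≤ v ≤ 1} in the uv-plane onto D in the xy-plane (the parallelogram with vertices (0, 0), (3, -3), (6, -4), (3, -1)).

Compute the Jacobian determinant of (x, y) with respect to (u, v):

    ∂(x,y)/∂(u,v) = | 3  3 | = (3)(-1) - (3)(-3) = 6.
                   | -3  -1 |

Its absolute value is |J| = 6 (the area scaling factor).

Substituting x = 3u + 3v, y = -3u - v into the integrand,

    19x y → -171u^2 - 228u v - 57v^2,

so the integral becomes

    ∬_R (-171u^2 - 228u v - 57v^2) · |J| du dv = ∫_0^1 ∫_0^1 (-1026u^2 - 1368u v - 342v^2) dv du.

Inner (v): -1026u^2 - 684u - 114.
Outer (u): -798.

Therefore ∬_D (19x y) dx dy = -798.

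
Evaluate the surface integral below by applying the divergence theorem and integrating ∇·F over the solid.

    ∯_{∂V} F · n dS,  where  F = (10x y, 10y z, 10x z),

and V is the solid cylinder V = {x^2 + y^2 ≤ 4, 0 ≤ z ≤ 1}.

By the divergence theorem,

    ∯_{∂V} F · n dS = ∭_V (∇ · F) dV.

Compute the divergence:
    ∇ · F = ∂F_x/∂x + ∂F_y/∂y + ∂F_z/∂z = 10y + 10z + 10x = 10x + 10y + 10z.

In cylindrical coordinates, x = r cos(θ), y = r sin(θ), z = z, dV = r dr dθ dz, with 0 ≤ r ≤ 2, 0 ≤ θ ≤ 2π, 0 ≤ z ≤ 1.

The integrand, after substitution and multiplying by the volume element, becomes (10sqrt(2)r sin(θ + π/4) + 10z) · r, so

    ∭_V (∇·F) dV = ∫_0^{2π} ∫_0^{2} ∫_0^{1} (10sqrt(2)r sin(θ + π/4) + 10z) · r dz dr dθ.

Inner (z from 0 to 1): 5r (2sqrt(2)r sin(θ + π/4) + 1).
Middle (r from 0 to 2): 80sqrt(2)sin(θ + π/4)/3 + 10.
Outer (θ from 0 to 2π): 20π.

Therefore ∯_{∂V} F · n dS = 20π.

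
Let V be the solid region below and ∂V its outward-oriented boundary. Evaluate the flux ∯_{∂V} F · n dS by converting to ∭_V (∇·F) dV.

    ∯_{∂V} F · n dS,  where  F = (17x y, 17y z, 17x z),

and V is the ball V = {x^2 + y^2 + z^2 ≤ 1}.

By the divergence theorem,

    ∯_{∂V} F · n dS = ∭_V (∇ · F) dV.

Compute the divergence:
    ∇ · F = ∂F_x/∂x + ∂F_y/∂y + ∂F_z/∂z = 17y + 17z + 17x = 17x + 17y + 17z.

In spherical coordinates, x = ρ sin(φ) cos(θ), y = ρ sin(φ) sin(θ), z = ρ cos(φ), dV = ρ^2 sin(φ) dρ dφ dθ, with 0 ≤ ρ ≤ 1, 0 ≤ φ ≤ π, 0 ≤ θ ≤ 2π.

The integrand, after substitution and multiplying by the volume element, becomes (17ρ (sqrt(2)sin(φ)sin(θ + π/4) + cos(φ))) · ρ^2 sin(φ), so

    ∭_V (∇·F) dV = ∫_0^{2π} ∫_0^{π} ∫_0^{1} (17ρ (sqrt(2)sin(φ)sin(θ + π/4) + cos(φ))) · ρ^2 sin(φ) dρ dφ dθ.

Inner (ρ from 0 to 1): 17(sqrt(2)sin(φ)sin(θ + π/4) + cos(φ))sin(φ)/4.
Middle (φ from 0 to π): 17sqrt(2)π sin(θ + π/4)/8.
Outer (θ from 0 to 2π): 0.

Therefore ∯_{∂V} F · n dS = 0.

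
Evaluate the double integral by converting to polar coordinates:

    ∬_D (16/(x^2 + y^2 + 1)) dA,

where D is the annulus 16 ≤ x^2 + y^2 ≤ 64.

The region D is 4 ≤ r ≤ 8, 0 ≤ θ ≤ 2π in polar coordinates, where x = r cos(θ), y = r sin(θ), and dA = r dr dθ.

Under the substitution, the integrand becomes 16/(r^2 + 1), so

    ∬_D (16/(x^2 + y^2 + 1)) dA = ∫_{0}^{2π} ∫_{4}^{8} (16/(r^2 + 1)) · r dr dθ.

Inner integral (in r): ∫_{4}^{8} (16/(r^2 + 1)) · r dr = log(318644812890625/6975757441).

Outer integral (in θ): ∫_{0}^{2π} (log(318644812890625/6975757441)) dθ = log((318644812890625/6975757441)^(2π)).

Therefore ∬_D (16/(x^2 + y^2 + 1)) dA = log((318644812890625/6975757441)^(2π)).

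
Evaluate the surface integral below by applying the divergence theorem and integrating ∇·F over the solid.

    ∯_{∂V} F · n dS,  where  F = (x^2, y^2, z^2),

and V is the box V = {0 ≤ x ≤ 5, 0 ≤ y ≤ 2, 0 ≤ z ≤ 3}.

By the divergence theorem,

    ∯_{∂V} F · n dS = ∭_V (∇ · F) dV.

Compute the divergence:
    ∇ · F = ∂F_x/∂x + ∂F_y/∂y + ∂F_z/∂z = 2x + 2y + 2z.

V is a rectangular box, so dV = dx dy dz with 0 ≤ x ≤ 5, 0 ≤ y ≤ 2, 0 ≤ z ≤ 3.

Integrate (2x + 2y + 2z) over V as an iterated integral:

    ∭_V (∇·F) dV = ∫_0^{5} ∫_0^{2} ∫_0^{3} (2x + 2y + 2z) dz dy dx.

Inner (z from 0 to 3): 6x + 6y + 9.
Middle (y from 0 to 2): 12x + 30.
Outer (x from 0 to 5): 300.

Therefore ∯_{∂V} F · n dS = 300.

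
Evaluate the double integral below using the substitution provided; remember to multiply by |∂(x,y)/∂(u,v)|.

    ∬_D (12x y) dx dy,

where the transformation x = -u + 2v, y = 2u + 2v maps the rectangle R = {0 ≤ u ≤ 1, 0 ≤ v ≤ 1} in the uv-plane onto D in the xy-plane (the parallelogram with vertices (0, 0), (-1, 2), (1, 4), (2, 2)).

Compute the Jacobian determinant of (x, y) with respect to (u, v):

    ∂(x,y)/∂(u,v) = | -1  2 | = (-1)(2) - (2)(2) = -6.
                   | 2  2 |

Its absolute value is |J| = 6 (the area scaling factor).

Substituting x = -u + 2v, y = 2u + 2v into the integrand,

    12x y → -24u^2 + 24u v + 48v^2,

so the integral becomes

    ∬_R (-24u^2 + 24u v + 48v^2) · |J| du dv = ∫_0^1 ∫_0^1 (-144u^2 + 144u v + 288v^2) dv du.

Inner (v): -144u^2 + 72u + 96.
Outer (u): 84.

Therefore ∬_D (12x y) dx dy = 84.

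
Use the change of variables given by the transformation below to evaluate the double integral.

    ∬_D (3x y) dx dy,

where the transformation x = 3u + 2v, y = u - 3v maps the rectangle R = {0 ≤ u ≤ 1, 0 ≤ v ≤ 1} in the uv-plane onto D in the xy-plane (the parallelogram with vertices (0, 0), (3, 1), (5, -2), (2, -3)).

Compute the Jacobian determinant of (x, y) with respect to (u, v):

    ∂(x,y)/∂(u,v) = | 3  2 | = (3)(-3) - (2)(1) = -11.
                   | 1  -3 |

Its absolute value is |J| = 11 (the area scaling factor).

Substituting x = 3u + 2v, y = u - 3v into the integrand,

    3x y → 9u^2 - 21u v - 18v^2,

so the integral becomes

    ∬_R (9u^2 - 21u v - 18v^2) · |J| du dv = ∫_0^1 ∫_0^1 (99u^2 - 231u v - 198v^2) dv du.

Inner (v): 99u^2 - 231u/2 - 66.
Outer (u): -363/4.

Therefore ∬_D (3x y) dx dy = -363/4.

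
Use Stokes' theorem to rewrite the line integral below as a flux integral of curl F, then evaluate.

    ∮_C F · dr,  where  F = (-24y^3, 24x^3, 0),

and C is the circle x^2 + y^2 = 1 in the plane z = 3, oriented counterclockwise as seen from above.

Let S be the flat disk x^2 + y^2 ≤ 1 in the plane z = 3, with upward unit normal n̂ = ẑ. By Stokes' theorem,

    ∮_C F · dr = ∬_S (∇ × F) · n̂ dS = ∬_D (curl F)_z dA,

where D is the disk x^2 + y^2 ≤ 1.

Compute the curl of F = (-24y^3, 24x^3, 0):
    (∇ × F)_x = ∂F_z/∂y - ∂F_y/∂z = 0,
    (∇ × F)_y = ∂F_x/∂z - ∂F_z/∂x = 0,
    (∇ × F)_z = ∂F_y/∂x - ∂F_x/∂y = 72x^2 + 72y^2.

On z = 3, (curl F)_z = 72x^2 + 72y^2.

Convert to polar (x = r cos θ, y = r sin θ, dA = r dr dθ); the integrand becomes 72r^2, so

    ∬_D (curl F)_z dA = ∫_0^{2π} ∫_0^{1} (72r^2) · r dr dθ.

Inner (r from 0 to 1): 18.
Outer (θ from 0 to 2π): 36π.

Therefore ∮_C F · dr = 36π.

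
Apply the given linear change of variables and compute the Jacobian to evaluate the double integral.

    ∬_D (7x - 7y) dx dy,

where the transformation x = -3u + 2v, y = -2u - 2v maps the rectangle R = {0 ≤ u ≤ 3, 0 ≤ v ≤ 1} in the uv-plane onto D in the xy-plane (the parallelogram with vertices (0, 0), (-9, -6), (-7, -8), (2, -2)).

Compute the Jacobian determinant of (x, y) with respect to (u, v):

    ∂(x,y)/∂(u,v) = | -3  2 | = (-3)(-2) - (2)(-2) = 10.
                   | -2  -2 |

Its absolute value is |J| = 10 (the area scaling factor).

Substituting x = -3u + 2v, y = -2u - 2v into the integrand,

    7x - 7y → -7u + 28v,

so the integral becomes

    ∬_R (-7u + 28v) · |J| du dv = ∫_0^3 ∫_0^1 (-70u + 280v) dv du.

Inner (v): 140 - 70u.
Outer (u): 105.

Therefore ∬_D (7x - 7y) dx dy = 105.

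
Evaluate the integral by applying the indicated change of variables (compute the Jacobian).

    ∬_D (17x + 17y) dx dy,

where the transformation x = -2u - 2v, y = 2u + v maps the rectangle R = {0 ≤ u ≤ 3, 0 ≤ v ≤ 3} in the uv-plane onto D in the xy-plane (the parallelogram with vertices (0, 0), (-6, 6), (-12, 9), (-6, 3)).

Compute the Jacobian determinant of (x, y) with respect to (u, v):

    ∂(x,y)/∂(u,v) = | -2  -2 | = (-2)(1) - (-2)(2) = 2.
                   | 2  1 |

Its absolute value is |J| = 2 (the area scaling factor).

Substituting x = -2u - 2v, y = 2u + v into the integrand,

    17x + 17y → -17v,

so the integral becomes

    ∬_R (-17v) · |J| du dv = ∫_0^3 ∫_0^3 (-34v) dv du.

Inner (v): -153.
Outer (u): -459.

Therefore ∬_D (17x + 17y) dx dy = -459.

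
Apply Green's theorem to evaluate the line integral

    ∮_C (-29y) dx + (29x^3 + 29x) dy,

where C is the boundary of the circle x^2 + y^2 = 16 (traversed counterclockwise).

Green's theorem converts the closed line integral into a double integral over the enclosed region D:

    ∮_C P dx + Q dy = ∬_D (∂Q/∂x - ∂P/∂y) dA.

Here P = -29y, Q = 29x^3 + 29x, so

    ∂Q/∂x = 87x^2 + 29,    ∂P/∂y = -29,
    ∂Q/∂x - ∂P/∂y = 87x^2 + 58.

D is the region x^2 + y^2 ≤ 16. Evaluating the double integral:

In polar coordinates (x = r cos θ, y = r sin θ, dA = r dr dθ) the integrand becomes 87r^2cos(θ)^2 + 58, so

    ∬_D (87x^2 + 58) dA = ∫_0^{2π} ∫_0^{4} (87r^2cos(θ)^2 + 58) · r dr dθ.

Inner (r from 0 to 4): 5568cos(θ)^2 + 464.
Outer (θ from 0 to 2π): 6496π.

Therefore ∮_C P dx + Q dy = 6496π.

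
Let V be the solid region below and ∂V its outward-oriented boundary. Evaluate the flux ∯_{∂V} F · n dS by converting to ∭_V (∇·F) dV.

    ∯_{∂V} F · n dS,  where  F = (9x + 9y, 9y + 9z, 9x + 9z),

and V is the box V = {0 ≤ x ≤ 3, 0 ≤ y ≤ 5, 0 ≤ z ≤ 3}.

By the divergence theorem,

    ∯_{∂V} F · n dS = ∭_V (∇ · F) dV.

Compute the divergence:
    ∇ · F = ∂F_x/∂x + ∂F_y/∂y + ∂F_z/∂z = 9 + 9 + 9 = 27.

V is a rectangular box, so dV = dx dy dz with 0 ≤ x ≤ 3, 0 ≤ y ≤ 5, 0 ≤ z ≤ 3.

Integrate (27) over V as an iterated integral:

    ∭_V (∇·F) dV = ∫_0^{3} ∫_0^{5} ∫_0^{3} (27) dz dy dx.

Inner (z from 0 to 3): 81.
Middle (y from 0 to 5): 405.
Outer (x from 0 to 3): 1215.

Therefore ∯_{∂V} F · n dS = 1215.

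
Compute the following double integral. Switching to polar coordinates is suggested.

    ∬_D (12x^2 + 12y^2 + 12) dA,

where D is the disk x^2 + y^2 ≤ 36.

The region D is 0 ≤ r ≤ 6, 0 ≤ θ ≤ 2π in polar coordinates, where x = r cos(θ), y = r sin(θ), and dA = r dr dθ.

Under the substitution, the integrand becomes 12r^2 + 12, so

    ∬_D (12x^2 + 12y^2 + 12) dA = ∫_{0}^{2π} ∫_{0}^{6} (12r^2 + 12) · r dr dθ.

Inner integral (in r): ∫_{0}^{6} (12r^2 + 12) · r dr = 4104.

Outer integral (in θ): ∫_{0}^{2π} (4104) dθ = 8208π.

Therefore ∬_D (12x^2 + 12y^2 + 12) dA = 8208π.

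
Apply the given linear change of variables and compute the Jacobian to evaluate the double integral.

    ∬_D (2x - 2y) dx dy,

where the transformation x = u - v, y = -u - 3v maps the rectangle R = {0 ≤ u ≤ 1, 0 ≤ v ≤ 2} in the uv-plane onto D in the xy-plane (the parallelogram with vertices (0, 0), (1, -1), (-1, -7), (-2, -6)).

Compute the Jacobian determinant of (x, y) with respect to (u, v):

    ∂(x,y)/∂(u,v) = | 1  -1 | = (1)(-3) - (-1)(-1) = -4.
                   | -1  -3 |

Its absolute value is |J| = 4 (the area scaling factor).

Substituting x = u - v, y = -u - 3v into the integrand,

    2x - 2y → 4u + 4v,

so the integral becomes

    ∬_R (4u + 4v) · |J| du dv = ∫_0^1 ∫_0^2 (16u + 16v) dv du.

Inner (v): 32u + 32.
Outer (u): 48.

Therefore ∬_D (2x - 2y) dx dy = 48.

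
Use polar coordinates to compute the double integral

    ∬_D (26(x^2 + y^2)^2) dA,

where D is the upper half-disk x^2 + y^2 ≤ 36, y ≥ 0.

The region D is 0 ≤ r ≤ 6, 0 ≤ θ ≤ π in polar coordinates, where x = r cos(θ), y = r sin(θ), and dA = r dr dθ.

Under the substitution, the integrand becomes 26r^4, so

    ∬_D (26(x^2 + y^2)^2) dA = ∫_{0}^{π} ∫_{0}^{6} (26r^4) · r dr dθ.

Inner integral (in r): ∫_{0}^{6} (26r^4) · r dr = 202176.

Outer integral (in θ): ∫_{0}^{π} (202176) dθ = 202176π.

Therefore ∬_D (26(x^2 + y^2)^2) dA = 202176π.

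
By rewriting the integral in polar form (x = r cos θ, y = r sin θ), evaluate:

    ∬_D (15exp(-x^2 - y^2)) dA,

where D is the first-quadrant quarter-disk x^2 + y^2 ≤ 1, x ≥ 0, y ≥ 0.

The region D is 0 ≤ r ≤ 1, 0 ≤ θ ≤ π/2 in polar coordinates, where x = r cos(θ), y = r sin(θ), and dA = r dr dθ.

Under the substitution, the integrand becomes 15exp(-r^2), so

    ∬_D (15exp(-x^2 - y^2)) dA = ∫_{0}^{π/2} ∫_{0}^{1} (15exp(-r^2)) · r dr dθ.

Inner integral (in r): ∫_{0}^{1} (15exp(-r^2)) · r dr = 15/2 - 15exp(-1)/2.

Outer integral (in θ): ∫_{0}^{π/2} (15/2 - 15exp(-1)/2) dθ = -15π (1 - e)exp(-1)/4.

Therefore ∬_D (15exp(-x^2 - y^2)) dA = -15π (1 - e)exp(-1)/4.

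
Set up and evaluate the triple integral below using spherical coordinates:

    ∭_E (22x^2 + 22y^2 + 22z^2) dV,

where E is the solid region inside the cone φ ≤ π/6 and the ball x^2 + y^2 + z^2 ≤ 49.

In spherical coordinates, x = ρ sin(φ) cos(θ), y = ρ sin(φ) sin(θ), z = ρ cos(φ), and dV = ρ^2 sin(φ) dρ dφ dθ.

The integrand becomes 22ρ^2, so

    ∭_E (22x^2 + 22y^2 + 22z^2) dV = ∫_{0}^{2π} ∫_{0}^{π/6} ∫_{0}^{7} (22ρ^2) · ρ^2 sin(φ) dρ dφ dθ.

Inner (ρ): 369754sin(φ)/5.
Middle (φ): 369754/5 - 184877sqrt(3)/5.
Outer (θ): 369754π (2 - sqrt(3))/5.

Therefore the triple integral equals 369754π (2 - sqrt(3))/5.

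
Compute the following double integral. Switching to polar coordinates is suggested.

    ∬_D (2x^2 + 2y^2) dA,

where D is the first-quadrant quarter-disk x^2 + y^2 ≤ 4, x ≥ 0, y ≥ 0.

The region D is 0 ≤ r ≤ 2, 0 ≤ θ ≤ π/2 in polar coordinates, where x = r cos(θ), y = r sin(θ), and dA = r dr dθ.

Under the substitution, the integrand becomes 2r^2, so

    ∬_D (2x^2 + 2y^2) dA = ∫_{0}^{π/2} ∫_{0}^{2} (2r^2) · r dr dθ.

Inner integral (in r): ∫_{0}^{2} (2r^2) · r dr = 8.

Outer integral (in θ): ∫_{0}^{π/2} (8) dθ = 4π.

Therefore ∬_D (2x^2 + 2y^2) dA = 4π.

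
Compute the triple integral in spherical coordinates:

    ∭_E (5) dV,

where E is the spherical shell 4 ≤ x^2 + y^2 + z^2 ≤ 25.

In spherical coordinates, x = ρ sin(φ) cos(θ), y = ρ sin(φ) sin(θ), z = ρ cos(φ), and dV = ρ^2 sin(φ) dρ dφ dθ.

The integrand becomes 5, so

    ∭_E (5) dV = ∫_{0}^{2π} ∫_{0}^{π} ∫_{2}^{5} (5) · ρ^2 sin(φ) dρ dφ dθ.

Inner (ρ): 195sin(φ).
Middle (φ): 390.
Outer (θ): 780π.

Therefore the triple integral equals 780π.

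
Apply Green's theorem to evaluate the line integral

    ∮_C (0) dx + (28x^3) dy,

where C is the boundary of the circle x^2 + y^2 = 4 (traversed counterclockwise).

Green's theorem converts the closed line integral into a double integral over the enclosed region D:

    ∮_C P dx + Q dy = ∬_D (∂Q/∂x - ∂P/∂y) dA.

Here P = 0, Q = 28x^3, so

    ∂Q/∂x = 84x^2,    ∂P/∂y = 0,
    ∂Q/∂x - ∂P/∂y = 84x^2.

D is the region x^2 + y^2 ≤ 4. Evaluating the double integral:

In polar coordinates (x = r cos θ, y = r sin θ, dA = r dr dθ) the integrand becomes 84r^2cos(θ)^2, so

    ∬_D (84x^2) dA = ∫_0^{2π} ∫_0^{2} (84r^2cos(θ)^2) · r dr dθ.

Inner (r from 0 to 2): 336cos(θ)^2.
Outer (θ from 0 to 2π): 336π.

Therefore ∮_C P dx + Q dy = 336π.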